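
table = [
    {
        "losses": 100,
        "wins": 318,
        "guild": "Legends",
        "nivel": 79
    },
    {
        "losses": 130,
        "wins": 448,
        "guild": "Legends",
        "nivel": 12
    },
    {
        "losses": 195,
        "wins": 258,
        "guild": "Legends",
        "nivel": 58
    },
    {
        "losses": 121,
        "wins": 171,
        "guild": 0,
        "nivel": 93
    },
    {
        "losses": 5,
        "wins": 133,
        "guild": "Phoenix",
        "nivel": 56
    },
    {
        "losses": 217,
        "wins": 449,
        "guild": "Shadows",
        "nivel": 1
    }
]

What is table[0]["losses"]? 100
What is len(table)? 6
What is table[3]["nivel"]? 93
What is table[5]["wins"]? 449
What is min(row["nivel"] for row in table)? 1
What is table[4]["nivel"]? 56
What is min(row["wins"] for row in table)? 133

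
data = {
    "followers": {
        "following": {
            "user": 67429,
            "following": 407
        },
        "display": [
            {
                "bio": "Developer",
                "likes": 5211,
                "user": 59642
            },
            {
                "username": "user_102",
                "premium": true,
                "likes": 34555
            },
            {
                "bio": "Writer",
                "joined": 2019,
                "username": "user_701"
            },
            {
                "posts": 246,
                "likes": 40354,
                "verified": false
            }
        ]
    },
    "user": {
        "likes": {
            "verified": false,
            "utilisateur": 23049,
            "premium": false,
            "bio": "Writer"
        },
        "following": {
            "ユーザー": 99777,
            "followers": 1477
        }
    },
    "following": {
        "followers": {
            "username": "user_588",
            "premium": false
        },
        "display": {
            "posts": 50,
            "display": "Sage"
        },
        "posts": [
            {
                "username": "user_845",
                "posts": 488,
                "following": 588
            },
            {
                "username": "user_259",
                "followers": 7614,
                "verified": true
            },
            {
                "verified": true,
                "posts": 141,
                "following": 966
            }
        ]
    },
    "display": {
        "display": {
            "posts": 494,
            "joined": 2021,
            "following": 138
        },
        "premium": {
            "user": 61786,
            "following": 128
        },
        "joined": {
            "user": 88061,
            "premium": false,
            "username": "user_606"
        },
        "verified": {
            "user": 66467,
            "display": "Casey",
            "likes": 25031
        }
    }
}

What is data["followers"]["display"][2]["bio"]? "Writer"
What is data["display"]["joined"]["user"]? 88061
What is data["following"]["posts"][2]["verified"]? True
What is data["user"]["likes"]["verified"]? False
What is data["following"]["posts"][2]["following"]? 966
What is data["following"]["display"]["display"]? "Sage"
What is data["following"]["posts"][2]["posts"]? 141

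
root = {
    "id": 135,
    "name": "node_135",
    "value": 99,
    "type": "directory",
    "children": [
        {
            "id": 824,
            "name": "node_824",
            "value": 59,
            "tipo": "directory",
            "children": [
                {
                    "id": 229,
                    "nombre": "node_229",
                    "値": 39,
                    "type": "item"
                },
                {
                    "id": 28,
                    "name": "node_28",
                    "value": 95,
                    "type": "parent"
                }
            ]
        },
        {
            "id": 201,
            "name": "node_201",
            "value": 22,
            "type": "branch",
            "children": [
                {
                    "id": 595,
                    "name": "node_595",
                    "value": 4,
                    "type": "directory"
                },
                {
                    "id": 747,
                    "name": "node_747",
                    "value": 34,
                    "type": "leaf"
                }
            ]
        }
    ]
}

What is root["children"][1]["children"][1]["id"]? 747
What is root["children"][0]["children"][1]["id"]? 28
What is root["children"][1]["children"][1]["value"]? 34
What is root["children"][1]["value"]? 22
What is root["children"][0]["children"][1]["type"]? "parent"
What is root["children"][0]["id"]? 824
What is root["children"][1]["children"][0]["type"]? "directory"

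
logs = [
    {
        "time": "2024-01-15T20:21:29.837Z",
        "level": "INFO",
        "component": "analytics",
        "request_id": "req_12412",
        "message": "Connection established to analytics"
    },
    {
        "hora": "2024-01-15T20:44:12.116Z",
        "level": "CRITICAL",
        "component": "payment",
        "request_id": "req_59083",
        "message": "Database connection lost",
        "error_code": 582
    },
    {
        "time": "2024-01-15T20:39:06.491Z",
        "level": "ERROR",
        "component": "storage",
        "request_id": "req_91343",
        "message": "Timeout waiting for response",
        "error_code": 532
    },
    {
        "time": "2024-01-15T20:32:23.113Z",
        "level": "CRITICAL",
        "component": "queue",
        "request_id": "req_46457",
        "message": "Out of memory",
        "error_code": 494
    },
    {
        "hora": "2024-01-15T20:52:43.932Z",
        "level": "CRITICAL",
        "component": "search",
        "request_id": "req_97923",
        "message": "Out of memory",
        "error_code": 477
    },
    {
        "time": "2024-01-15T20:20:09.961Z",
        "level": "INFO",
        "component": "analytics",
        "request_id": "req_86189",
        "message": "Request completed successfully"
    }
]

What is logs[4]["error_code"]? 477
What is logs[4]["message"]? "Out of memory"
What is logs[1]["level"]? "CRITICAL"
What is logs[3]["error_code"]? 494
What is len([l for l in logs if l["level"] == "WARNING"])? 0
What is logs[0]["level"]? "INFO"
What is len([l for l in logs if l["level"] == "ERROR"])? 1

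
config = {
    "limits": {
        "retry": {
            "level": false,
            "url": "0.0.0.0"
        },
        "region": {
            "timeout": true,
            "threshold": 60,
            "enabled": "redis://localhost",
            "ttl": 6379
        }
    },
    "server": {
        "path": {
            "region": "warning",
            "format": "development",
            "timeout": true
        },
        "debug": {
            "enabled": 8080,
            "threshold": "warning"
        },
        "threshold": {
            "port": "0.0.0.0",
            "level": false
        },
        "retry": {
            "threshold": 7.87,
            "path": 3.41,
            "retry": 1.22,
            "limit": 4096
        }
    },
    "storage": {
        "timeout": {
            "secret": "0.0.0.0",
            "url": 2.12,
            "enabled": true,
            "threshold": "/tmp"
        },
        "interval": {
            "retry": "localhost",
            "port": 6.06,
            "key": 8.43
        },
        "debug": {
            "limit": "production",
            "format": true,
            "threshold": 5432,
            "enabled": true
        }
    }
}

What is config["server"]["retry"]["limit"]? 4096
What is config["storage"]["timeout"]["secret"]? "0.0.0.0"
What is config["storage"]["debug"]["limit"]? "production"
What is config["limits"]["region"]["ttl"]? 6379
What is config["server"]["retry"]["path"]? 3.41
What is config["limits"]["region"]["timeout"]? True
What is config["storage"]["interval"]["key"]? 8.43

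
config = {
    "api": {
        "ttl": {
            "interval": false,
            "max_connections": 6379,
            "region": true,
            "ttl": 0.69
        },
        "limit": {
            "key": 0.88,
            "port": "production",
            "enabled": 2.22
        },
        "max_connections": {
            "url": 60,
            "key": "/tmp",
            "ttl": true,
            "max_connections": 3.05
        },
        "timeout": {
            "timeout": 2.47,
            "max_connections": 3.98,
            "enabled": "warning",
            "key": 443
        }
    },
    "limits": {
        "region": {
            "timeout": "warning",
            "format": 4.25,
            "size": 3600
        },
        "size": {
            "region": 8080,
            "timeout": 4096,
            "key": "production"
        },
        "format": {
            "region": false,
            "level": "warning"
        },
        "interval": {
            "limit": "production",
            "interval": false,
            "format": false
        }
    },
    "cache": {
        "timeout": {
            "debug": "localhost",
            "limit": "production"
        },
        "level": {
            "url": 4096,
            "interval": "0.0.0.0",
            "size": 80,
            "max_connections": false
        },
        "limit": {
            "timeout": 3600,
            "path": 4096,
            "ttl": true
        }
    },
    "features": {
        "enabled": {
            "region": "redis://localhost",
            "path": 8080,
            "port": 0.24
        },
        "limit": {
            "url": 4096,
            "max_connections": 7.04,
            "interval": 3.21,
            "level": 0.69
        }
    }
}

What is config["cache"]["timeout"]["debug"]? "localhost"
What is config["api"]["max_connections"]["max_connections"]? 3.05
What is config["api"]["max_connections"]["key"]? "/tmp"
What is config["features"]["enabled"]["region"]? "redis://localhost"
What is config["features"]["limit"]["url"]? 4096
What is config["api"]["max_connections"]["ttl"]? True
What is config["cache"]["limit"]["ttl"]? True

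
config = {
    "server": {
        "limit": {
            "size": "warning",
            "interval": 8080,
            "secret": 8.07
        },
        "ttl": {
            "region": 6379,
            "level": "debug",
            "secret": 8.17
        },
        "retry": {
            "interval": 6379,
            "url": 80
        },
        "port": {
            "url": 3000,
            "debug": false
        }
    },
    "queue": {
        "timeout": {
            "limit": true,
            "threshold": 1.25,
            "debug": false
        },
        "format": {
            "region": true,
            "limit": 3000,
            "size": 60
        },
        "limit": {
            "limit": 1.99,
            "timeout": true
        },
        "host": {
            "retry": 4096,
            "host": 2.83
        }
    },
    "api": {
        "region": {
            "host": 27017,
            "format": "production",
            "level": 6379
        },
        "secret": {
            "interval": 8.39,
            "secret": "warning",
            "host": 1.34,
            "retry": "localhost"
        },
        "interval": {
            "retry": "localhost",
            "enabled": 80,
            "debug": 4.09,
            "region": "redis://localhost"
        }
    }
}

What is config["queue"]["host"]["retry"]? 4096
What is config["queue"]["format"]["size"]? 60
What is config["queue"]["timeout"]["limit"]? True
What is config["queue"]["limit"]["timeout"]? True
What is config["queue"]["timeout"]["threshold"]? 1.25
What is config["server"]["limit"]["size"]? "warning"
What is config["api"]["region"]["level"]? 6379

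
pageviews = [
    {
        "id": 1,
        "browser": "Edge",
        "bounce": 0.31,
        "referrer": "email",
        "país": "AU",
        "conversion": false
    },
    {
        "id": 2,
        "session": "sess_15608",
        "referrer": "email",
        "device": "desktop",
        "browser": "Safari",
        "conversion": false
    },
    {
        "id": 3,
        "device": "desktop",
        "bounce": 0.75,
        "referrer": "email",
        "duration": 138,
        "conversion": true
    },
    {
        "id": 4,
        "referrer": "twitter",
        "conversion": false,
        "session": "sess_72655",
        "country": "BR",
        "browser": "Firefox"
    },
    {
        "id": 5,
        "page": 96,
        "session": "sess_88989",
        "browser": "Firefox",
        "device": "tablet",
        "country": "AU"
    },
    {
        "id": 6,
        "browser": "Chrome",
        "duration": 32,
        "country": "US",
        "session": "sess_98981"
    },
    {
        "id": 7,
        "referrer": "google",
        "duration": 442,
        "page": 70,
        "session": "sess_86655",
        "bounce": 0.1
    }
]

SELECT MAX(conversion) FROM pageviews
True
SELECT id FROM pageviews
[1, 2, 3, 4, 5, 6, 7]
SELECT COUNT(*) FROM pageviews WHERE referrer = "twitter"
1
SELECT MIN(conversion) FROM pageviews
False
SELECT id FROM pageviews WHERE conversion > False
[3]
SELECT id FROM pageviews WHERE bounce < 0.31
[7]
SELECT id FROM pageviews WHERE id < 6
[1, 2, 3, 4, 5]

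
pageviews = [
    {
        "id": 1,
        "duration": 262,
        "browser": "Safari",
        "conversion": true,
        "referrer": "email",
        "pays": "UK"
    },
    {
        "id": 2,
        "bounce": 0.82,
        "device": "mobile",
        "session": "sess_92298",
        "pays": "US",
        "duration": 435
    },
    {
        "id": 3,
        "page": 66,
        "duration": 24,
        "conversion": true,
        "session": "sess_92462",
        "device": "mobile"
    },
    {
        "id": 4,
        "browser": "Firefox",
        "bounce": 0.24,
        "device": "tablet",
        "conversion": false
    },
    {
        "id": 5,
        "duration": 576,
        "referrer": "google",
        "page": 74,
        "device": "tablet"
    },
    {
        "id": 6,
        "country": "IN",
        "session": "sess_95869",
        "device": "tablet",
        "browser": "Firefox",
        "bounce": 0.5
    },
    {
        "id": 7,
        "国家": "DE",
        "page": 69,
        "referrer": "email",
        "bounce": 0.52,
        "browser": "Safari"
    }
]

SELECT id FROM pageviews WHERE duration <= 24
[3]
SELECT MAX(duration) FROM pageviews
576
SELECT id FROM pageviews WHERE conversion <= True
[1, 3, 4]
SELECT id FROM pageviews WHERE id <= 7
[1, 2, 3, 4, 5, 6, 7]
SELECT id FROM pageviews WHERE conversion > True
[]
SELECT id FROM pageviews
[1, 2, 3, 4, 5, 6, 7]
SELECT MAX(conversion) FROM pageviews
True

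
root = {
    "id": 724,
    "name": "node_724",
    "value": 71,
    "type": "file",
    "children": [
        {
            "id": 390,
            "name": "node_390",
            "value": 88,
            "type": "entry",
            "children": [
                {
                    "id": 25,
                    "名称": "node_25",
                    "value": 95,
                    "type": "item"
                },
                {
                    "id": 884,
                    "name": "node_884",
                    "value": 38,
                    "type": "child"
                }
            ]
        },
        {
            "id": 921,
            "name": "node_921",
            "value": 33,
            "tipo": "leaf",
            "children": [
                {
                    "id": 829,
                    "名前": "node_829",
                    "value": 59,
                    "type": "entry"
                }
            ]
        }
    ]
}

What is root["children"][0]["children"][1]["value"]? 38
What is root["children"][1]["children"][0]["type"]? "entry"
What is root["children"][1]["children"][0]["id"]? 829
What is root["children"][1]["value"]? 33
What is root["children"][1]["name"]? "node_921"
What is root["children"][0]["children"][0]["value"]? 95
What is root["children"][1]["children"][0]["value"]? 59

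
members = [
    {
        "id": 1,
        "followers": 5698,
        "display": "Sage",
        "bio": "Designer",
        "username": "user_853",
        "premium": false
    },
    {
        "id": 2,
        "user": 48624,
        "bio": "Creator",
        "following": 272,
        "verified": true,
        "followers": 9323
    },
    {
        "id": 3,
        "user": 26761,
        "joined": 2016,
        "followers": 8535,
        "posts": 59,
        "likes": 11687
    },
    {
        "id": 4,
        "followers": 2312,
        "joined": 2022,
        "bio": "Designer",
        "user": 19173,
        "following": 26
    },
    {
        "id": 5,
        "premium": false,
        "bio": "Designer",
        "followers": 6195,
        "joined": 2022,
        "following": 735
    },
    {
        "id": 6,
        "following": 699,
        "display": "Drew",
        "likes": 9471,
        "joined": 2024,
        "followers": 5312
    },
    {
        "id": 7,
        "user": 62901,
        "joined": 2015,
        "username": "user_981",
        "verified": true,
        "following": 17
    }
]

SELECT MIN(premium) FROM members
False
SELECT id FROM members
[1, 2, 3, 4, 5, 6, 7]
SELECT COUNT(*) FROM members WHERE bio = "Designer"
3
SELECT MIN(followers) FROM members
2312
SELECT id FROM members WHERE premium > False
[]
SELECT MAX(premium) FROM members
False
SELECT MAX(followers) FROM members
9323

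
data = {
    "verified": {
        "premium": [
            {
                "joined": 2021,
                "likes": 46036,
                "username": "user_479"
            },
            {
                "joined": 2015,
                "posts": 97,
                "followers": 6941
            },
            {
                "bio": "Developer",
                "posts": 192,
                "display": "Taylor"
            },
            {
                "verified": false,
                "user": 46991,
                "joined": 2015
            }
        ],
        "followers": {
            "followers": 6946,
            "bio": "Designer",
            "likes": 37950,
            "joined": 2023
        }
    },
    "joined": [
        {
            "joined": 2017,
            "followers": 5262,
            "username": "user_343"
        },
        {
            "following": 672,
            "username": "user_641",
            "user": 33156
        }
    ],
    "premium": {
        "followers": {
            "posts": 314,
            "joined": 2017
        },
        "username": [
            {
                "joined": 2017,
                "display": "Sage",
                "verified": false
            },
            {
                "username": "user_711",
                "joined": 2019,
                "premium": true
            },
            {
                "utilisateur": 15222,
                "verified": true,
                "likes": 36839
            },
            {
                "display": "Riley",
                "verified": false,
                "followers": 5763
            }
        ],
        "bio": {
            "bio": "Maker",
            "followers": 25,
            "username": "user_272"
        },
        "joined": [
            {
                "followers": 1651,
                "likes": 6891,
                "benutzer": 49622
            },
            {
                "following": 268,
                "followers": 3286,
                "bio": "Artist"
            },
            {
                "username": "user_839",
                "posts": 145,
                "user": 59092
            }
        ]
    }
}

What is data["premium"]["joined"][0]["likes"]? 6891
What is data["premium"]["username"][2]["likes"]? 36839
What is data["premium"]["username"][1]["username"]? "user_711"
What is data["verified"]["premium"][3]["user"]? 46991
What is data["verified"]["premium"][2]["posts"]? 192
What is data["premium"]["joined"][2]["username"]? "user_839"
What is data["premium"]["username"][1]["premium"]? True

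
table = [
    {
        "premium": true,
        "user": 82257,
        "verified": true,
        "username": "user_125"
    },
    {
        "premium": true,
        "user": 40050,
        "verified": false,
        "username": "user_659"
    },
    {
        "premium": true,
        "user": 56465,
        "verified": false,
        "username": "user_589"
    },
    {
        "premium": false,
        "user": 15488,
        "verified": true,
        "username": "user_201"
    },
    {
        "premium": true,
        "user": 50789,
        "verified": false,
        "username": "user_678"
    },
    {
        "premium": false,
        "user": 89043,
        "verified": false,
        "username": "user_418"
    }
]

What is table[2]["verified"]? False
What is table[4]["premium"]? True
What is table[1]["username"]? "user_659"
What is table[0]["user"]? 82257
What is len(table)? 6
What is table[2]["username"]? "user_589"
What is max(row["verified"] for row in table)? True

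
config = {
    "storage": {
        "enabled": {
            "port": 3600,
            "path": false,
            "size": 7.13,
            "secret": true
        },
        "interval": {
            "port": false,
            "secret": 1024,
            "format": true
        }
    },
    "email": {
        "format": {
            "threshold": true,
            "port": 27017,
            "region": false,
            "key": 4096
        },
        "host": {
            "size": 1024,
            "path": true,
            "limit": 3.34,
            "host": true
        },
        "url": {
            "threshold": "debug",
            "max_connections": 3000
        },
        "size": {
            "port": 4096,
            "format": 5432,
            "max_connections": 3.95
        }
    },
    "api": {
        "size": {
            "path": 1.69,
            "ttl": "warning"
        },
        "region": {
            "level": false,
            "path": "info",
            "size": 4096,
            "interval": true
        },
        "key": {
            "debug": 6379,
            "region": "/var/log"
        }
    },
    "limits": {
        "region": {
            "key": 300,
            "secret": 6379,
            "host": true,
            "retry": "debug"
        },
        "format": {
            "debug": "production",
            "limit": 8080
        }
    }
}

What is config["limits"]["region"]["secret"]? 6379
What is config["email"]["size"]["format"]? 5432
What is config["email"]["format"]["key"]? 4096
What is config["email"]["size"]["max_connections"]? 3.95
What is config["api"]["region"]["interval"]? True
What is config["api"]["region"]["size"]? 4096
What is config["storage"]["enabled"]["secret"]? True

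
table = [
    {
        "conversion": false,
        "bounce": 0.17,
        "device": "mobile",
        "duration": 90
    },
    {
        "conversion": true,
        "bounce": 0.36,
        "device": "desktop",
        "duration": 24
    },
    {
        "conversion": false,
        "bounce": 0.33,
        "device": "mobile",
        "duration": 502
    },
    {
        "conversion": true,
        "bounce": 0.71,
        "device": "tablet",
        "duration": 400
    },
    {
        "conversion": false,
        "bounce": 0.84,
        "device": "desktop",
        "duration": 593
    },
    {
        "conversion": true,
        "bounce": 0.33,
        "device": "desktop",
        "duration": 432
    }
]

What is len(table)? 6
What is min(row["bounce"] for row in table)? 0.17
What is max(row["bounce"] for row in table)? 0.84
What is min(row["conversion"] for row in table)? False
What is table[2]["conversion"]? False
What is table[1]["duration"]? 24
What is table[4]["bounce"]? 0.84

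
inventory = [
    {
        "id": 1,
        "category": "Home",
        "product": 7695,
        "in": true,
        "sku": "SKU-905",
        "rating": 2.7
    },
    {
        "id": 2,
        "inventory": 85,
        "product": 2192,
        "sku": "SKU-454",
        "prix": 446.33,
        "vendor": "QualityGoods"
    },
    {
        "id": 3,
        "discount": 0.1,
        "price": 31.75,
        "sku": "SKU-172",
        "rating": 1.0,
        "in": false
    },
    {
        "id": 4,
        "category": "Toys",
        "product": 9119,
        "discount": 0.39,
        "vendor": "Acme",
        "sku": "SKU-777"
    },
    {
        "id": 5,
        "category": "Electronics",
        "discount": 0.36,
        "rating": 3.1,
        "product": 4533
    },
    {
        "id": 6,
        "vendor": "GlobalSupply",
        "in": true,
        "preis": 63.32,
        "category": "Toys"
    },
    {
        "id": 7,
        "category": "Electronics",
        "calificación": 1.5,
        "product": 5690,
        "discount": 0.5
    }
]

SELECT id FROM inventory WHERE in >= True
[1, 6]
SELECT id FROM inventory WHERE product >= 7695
[1, 4]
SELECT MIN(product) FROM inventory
2192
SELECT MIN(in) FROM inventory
False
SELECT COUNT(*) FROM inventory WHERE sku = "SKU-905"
1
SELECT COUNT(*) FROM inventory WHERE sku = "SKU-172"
1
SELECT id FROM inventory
[1, 2, 3, 4, 5, 6, 7]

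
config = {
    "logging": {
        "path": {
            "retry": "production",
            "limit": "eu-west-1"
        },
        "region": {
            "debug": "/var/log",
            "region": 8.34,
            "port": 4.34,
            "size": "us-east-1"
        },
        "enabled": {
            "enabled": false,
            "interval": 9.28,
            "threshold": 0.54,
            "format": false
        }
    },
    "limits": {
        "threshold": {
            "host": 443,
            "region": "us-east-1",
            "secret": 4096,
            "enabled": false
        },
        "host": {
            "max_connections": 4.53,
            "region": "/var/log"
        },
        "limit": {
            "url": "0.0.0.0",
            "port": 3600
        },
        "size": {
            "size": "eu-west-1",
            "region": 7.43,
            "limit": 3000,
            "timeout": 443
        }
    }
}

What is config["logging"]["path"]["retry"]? "production"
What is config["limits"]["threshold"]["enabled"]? False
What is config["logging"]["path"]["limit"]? "eu-west-1"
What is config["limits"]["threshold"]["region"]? "us-east-1"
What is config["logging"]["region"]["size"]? "us-east-1"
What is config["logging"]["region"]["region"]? 8.34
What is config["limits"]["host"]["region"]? "/var/log"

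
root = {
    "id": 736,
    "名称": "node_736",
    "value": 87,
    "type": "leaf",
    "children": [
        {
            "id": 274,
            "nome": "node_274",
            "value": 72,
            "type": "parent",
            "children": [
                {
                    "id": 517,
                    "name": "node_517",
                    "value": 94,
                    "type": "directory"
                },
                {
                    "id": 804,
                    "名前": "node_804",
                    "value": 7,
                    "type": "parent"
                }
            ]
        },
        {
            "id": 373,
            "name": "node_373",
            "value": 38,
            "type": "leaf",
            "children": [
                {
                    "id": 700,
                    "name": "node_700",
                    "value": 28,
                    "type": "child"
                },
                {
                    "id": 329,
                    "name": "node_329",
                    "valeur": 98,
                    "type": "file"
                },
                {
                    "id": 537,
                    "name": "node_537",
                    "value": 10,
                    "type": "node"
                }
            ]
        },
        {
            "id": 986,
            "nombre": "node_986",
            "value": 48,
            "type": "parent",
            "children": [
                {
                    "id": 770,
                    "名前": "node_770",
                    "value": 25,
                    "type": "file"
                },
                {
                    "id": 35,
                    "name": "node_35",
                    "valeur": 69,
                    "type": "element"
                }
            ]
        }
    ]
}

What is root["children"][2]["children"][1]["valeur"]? 69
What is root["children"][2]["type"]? "parent"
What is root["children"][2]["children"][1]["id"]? 35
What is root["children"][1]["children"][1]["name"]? "node_329"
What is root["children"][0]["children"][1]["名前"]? "node_804"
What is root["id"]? 736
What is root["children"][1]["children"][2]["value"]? 10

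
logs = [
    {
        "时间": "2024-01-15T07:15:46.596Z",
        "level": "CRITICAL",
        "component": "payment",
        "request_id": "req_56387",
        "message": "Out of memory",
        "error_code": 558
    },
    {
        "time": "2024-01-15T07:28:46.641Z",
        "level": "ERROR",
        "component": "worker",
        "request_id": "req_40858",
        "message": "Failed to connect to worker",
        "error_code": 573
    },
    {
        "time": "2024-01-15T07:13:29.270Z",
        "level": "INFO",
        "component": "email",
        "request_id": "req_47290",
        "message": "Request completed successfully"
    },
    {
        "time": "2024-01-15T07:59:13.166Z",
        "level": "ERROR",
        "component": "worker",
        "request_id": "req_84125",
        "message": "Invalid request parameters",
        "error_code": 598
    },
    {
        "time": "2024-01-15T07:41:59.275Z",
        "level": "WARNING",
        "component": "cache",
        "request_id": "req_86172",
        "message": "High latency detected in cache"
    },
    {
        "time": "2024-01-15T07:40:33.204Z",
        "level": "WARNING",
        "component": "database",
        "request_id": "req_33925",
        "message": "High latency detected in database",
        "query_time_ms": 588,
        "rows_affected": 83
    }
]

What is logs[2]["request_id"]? "req_47290"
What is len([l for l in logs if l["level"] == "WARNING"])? 2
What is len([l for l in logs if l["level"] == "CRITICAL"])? 1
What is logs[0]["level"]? "CRITICAL"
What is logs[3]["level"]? "ERROR"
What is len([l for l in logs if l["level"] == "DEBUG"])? 0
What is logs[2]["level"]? "INFO"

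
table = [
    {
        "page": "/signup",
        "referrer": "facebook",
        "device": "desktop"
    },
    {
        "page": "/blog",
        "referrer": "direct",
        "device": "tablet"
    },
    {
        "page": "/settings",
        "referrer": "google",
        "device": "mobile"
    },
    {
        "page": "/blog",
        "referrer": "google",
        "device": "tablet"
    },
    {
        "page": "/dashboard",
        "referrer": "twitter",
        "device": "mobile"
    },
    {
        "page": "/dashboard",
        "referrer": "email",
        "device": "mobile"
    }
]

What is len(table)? 6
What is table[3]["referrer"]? "google"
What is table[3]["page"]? "/blog"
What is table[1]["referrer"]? "direct"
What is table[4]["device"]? "mobile"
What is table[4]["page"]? "/dashboard"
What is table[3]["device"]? "tablet"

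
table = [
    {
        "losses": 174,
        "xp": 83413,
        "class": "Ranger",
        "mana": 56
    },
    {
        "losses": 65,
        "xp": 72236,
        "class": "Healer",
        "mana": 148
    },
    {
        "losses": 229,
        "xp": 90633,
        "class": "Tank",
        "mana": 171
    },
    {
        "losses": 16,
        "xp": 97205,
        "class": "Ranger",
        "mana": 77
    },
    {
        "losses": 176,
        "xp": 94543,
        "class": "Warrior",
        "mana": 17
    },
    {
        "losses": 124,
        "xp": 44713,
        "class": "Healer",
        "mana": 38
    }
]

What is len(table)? 6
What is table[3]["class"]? "Ranger"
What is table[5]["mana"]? 38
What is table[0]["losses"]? 174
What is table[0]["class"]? "Ranger"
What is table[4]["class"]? "Warrior"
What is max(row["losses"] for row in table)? 229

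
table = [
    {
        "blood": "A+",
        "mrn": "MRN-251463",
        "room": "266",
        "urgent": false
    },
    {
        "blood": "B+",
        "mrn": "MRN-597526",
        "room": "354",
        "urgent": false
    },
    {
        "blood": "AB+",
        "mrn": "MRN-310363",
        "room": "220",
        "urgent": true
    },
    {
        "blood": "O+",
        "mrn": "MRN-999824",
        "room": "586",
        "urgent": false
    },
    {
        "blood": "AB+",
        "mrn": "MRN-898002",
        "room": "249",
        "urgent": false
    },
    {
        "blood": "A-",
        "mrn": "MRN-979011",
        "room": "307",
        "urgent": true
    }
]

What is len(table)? 6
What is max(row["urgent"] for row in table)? True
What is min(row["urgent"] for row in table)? False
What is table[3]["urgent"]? False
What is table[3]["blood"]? "O+"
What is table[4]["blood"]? "AB+"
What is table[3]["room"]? "586"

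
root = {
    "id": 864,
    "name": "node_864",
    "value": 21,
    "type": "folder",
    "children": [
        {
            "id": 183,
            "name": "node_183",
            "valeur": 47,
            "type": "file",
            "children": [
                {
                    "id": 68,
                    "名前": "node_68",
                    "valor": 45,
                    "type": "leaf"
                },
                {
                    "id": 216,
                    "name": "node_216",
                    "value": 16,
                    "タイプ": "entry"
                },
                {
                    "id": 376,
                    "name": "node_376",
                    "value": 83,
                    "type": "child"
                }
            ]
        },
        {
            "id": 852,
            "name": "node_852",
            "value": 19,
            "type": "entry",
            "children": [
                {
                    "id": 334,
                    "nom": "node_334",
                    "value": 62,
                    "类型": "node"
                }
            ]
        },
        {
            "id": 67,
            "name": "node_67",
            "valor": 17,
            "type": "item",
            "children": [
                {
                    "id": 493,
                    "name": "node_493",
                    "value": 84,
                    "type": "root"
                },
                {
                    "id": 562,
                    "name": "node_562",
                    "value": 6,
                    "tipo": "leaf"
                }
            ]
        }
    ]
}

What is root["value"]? 21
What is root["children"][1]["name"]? "node_852"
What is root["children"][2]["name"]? "node_67"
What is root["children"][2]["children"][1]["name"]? "node_562"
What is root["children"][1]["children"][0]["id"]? 334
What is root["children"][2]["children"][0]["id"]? 493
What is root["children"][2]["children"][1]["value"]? 6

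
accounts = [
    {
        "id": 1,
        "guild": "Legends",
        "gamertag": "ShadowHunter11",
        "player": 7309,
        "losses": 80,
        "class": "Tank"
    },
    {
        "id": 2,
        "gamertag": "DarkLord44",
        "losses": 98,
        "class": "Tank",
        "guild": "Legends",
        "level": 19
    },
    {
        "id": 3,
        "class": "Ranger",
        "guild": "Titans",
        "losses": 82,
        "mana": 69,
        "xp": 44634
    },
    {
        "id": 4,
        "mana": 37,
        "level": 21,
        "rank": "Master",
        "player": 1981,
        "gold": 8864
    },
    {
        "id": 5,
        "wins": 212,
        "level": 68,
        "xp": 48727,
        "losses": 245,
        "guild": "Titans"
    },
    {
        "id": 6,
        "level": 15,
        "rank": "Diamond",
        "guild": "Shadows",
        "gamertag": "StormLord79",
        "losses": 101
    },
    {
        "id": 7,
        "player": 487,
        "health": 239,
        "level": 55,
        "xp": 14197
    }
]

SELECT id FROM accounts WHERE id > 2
[3, 4, 5, 6, 7]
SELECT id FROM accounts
[1, 2, 3, 4, 5, 6, 7]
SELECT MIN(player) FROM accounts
487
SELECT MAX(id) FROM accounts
7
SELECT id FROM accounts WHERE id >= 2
[2, 3, 4, 5, 6, 7]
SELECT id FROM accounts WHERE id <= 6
[1, 2, 3, 4, 5, 6]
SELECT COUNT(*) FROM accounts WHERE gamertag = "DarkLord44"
1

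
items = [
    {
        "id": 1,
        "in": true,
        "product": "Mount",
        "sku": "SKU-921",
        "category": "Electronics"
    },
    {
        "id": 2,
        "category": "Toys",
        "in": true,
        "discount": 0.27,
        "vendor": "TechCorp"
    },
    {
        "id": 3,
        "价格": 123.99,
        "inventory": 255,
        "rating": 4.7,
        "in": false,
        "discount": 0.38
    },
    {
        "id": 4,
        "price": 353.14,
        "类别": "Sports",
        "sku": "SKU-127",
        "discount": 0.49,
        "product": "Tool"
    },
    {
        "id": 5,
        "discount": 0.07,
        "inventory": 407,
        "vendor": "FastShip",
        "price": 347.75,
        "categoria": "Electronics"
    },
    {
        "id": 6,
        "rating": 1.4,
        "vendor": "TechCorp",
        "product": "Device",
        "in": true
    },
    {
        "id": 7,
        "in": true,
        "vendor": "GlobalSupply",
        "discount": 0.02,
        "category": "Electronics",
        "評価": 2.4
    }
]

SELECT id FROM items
[1, 2, 3, 4, 5, 6, 7]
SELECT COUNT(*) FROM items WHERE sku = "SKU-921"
1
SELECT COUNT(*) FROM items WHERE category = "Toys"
1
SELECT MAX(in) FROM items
True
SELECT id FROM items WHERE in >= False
[1, 2, 3, 6, 7]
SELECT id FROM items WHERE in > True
[]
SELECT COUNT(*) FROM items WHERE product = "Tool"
1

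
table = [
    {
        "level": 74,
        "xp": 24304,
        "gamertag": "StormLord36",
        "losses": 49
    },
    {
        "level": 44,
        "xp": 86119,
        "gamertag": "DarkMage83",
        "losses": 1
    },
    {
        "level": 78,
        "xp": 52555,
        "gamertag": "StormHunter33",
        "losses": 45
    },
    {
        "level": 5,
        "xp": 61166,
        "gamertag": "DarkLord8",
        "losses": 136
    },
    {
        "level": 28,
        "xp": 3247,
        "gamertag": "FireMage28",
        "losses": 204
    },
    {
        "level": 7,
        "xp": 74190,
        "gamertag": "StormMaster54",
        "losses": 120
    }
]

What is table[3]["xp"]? 61166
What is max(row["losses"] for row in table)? 204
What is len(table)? 6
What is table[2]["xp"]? 52555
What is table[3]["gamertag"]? "DarkLord8"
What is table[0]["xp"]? 24304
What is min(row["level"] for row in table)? 5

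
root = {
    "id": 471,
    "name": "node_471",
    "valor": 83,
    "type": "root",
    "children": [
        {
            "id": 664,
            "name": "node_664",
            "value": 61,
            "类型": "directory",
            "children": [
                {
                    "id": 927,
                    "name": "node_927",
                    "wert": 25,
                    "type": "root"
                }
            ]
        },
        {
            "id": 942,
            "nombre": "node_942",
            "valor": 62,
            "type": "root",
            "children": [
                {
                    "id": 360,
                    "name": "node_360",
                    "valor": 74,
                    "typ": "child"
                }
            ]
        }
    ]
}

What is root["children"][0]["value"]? 61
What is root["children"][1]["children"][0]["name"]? "node_360"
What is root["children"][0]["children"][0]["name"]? "node_927"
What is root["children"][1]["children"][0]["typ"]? "child"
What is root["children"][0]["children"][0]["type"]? "root"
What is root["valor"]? 83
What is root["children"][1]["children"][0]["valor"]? 74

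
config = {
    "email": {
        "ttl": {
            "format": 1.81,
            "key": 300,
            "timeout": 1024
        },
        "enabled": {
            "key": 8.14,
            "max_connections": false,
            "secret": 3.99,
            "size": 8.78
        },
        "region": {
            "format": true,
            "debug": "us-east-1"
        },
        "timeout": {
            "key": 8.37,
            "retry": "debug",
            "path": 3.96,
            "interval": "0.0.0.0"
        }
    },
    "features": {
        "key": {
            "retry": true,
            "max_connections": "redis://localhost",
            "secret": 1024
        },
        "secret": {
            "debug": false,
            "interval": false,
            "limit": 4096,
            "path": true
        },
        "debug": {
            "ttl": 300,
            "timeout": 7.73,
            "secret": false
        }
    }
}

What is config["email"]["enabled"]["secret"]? 3.99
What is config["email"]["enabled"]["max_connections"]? False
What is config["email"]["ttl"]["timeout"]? 1024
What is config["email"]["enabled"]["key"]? 8.14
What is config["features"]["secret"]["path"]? True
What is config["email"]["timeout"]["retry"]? "debug"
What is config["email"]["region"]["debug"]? "us-east-1"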